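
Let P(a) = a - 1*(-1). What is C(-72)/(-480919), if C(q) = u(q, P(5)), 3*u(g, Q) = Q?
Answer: -2/480919 ≈ -4.1587e-6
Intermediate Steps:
P(a) = 1 + a (P(a) = a + 1 = 1 + a)
u(g, Q) = Q/3
C(q) = 2 (C(q) = (1 + 5)/3 = (⅓)*6 = 2)
C(-72)/(-480919) = 2/(-480919) = 2*(-1/480919) = -2/480919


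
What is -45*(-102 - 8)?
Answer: 4950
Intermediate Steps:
-45*(-102 - 8) = -45*(-110) = 4950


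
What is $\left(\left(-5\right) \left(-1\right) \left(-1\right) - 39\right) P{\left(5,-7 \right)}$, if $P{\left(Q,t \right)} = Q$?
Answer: $-220$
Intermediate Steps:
$\left(\left(-5\right) \left(-1\right) \left(-1\right) - 39\right) P{\left(5,-7 \right)} = \left(\left(-5\right) \left(-1\right) \left(-1\right) - 39\right) 5 = \left(5 \left(-1\right) - 39\right) 5 = \left(-5 - 39\right) 5 = \left(-44\right) 5 = -220$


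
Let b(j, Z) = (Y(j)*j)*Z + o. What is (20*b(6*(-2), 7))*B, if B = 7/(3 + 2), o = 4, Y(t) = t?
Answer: 28336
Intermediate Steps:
B = 7/5 ≈ 1.4000
b(j, Z) = 4 + Z*j² (b(j, Z) = (j*j)*Z + 4 = j²*Z + 4 = Z*j² + 4 = 4 + Z*j²)
(20*b(6*(-2), 7))*B = (20*(4 + 7*(6*(-2))²))*(7/5) = (20*(4 + 7*(-12)²))*(7/5) = (20*(4 + 7*144))*(7/5) = (20*(4 + 1008))*(7/5) = (20*1012)*(7/5) = 20240*(7/5) = 28336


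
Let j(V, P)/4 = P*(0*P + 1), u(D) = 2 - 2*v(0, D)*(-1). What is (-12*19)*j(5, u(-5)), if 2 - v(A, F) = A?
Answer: -5472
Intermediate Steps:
v(A, F) = 2 - A
u(D) = 6 (u(D) = 2 - 2*(2 - 1*0)*(-1) = 2 - 2*(2 + 0)*(-1) = 2 - 2*2*(-1) = 2 - 4*(-1) = 2 + 4 = 6)
j(V, P) = 4*P (j(V, P) = 4*(P*(0*P + 1)) = 4*(P*(0 + 1)) = 4*(P*1) = 4*P)
(-12*19)*j(5, u(-5)) = (-12*19)*(4*6) = -228*24 = -5472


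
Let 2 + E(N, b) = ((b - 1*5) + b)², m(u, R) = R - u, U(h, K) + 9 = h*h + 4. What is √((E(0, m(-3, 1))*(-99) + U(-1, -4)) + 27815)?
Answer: √27118 ≈ 164.68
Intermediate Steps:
U(h, K) = -5 + h² (U(h, K) = -9 + (h*h + 4) = -9 + (h² + 4) = -9 + (4 + h²) = -5 + h²)
E(N, b) = -2 + (-5 + 2*b)² (E(N, b) = -2 + ((b - 1*5) + b)² = -2 + ((b - 5) + b)² = -2 + ((-5 + b) + b)² = -2 + (-5 + 2*b)²)
√((E(0, m(-3, 1))*(-99) + U(-1, -4)) + 27815) = √(((-2 + (-5 + 2*(1 - 1*(-3)))²)*(-99) + (-5 + (-1)²)) + 27815) = √(((-2 + (-5 + 2*(1 + 3))²)*(-99) + (-5 + 1)) + 27815) = √(((-2 + (-5 + 2*4)²)*(-99) - 4) + 27815) = √(((-2 + (-5 + 8)²)*(-99) - 4) + 27815) = √(((-2 + 3²)*(-99) - 4) + 27815) = √(((-2 + 9)*(-99) - 4) + 27815) = √((7*(-99) - 4) + 27815) = √((-693 - 4) + 27815) = √(-697 + 27815) = √27118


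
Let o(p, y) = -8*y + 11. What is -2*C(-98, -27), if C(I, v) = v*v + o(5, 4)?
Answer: -1416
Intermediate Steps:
o(p, y) = 11 - 8*y
C(I, v) = -21 + v² (C(I, v) = v*v + (11 - 8*4) = v² + (11 - 32) = v² - 21 = -21 + v²)
-2*C(-98, -27) = -2*(-21 + (-27)²) = -2*(-21 + 729) = -2*708 = -1416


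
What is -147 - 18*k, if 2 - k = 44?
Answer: 609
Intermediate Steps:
k = -42 (k = 2 - 1*44 = 2 - 44 = -42)
-147 - 18*k = -147 - 18*(-42) = -147 + 756 = 609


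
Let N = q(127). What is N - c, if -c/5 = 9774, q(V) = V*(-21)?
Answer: 46203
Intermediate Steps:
q(V) = -21*V
c = -48870 (c = -5*9774 = -48870)
N = -2667 (N = -21*127 = -2667)
N - c = -2667 - 1*(-48870) = -2667 + 48870 = 46203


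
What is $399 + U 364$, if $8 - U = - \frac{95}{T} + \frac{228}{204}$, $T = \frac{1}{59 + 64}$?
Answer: $\frac{72356151}{17} \approx 4.2562 \cdot 10^{6}$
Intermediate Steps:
$T = \frac{1}{123} \approx 0.0081301$
$U = \frac{198762}{17}$ ($U = 8 - \left(- 95 \frac{1}{\frac{1}{123}} + \frac{228}{204}\right) = 8 - \left(\left(-95\right) 123 + 228 \cdot \frac{1}{204}\right) = 8 - \left(-11685 + \frac{19}{17}\right) = 8 - - \frac{198626}{17} = 8 + \frac{198626}{17} = \frac{198762}{17} \approx 11692.0$)
$399 + U 364 = 399 + \frac{198762}{17} \cdot 364 = 399 + \frac{72349368}{17} = \frac{72356151}{17}$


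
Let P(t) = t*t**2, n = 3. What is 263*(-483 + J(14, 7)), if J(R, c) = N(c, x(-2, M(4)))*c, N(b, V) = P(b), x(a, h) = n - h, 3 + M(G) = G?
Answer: 504434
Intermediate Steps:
M(G) = -3 + G
P(t) = t**3
x(a, h) = 3 - h
N(b, V) = b**3
J(R, c) = c**4 (J(R, c) = c**3*c = c**4)
263*(-483 + J(14, 7)) = 263*(-483 + 7**4) = 263*(-483 + 2401) = 263*1918 = 504434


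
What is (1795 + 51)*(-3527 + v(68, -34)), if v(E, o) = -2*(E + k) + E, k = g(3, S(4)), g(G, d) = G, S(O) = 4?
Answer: -6647446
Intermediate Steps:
k = 3
v(E, o) = -6 - E (v(E, o) = -2*(E + 3) + E = -2*(3 + E) + E = (-6 - 2*E) + E = -6 - E)
(1795 + 51)*(-3527 + v(68, -34)) = (1795 + 51)*(-3527 + (-6 - 1*68)) = 1846*(-3527 + (-6 - 68)) = 1846*(-3527 - 74) = 1846*(-3601) = -6647446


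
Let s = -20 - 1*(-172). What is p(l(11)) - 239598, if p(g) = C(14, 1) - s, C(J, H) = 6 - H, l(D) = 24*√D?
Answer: -239745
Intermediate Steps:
s = 152 (s = -20 + 172 = 152)
p(g) = -147 (p(g) = (6 - 1*1) - 1*152 = (6 - 1) - 152 = 5 - 152 = -147)
p(l(11)) - 239598 = -147 - 239598 = -239745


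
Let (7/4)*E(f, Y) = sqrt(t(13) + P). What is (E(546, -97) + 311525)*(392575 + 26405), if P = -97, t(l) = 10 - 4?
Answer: 130522744500 + 1675920*I*sqrt(91)/7 ≈ 1.3052e+11 + 2.2839e+6*I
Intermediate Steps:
t(l) = 6
E(f, Y) = 4*I*sqrt(91)/7 (E(f, Y) = 4*sqrt(6 - 97)/7 = 4*sqrt(-91)/7 = 4*(I*sqrt(91))/7 = 4*I*sqrt(91)/7)
(E(546, -97) + 311525)*(392575 + 26405) = (4*I*sqrt(91)/7 + 311525)*(392575 + 26405) = (311525 + 4*I*sqrt(91)/7)*418980 = 130522744500 + 1675920*I*sqrt(91)/7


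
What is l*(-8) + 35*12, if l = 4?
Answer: 388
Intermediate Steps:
l*(-8) + 35*12 = 4*(-8) + 35*12 = -32 + 420 = 388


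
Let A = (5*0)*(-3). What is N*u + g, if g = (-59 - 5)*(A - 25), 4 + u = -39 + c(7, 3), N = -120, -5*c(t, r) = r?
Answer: 6832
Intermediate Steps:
A = 0 (A = 0*(-3) = 0)
c(t, r) = -r/5
u = -218/5 (u = -4 + (-39 - ⅕*3) = -4 + (-39 - ⅗) = -4 - 198/5 = -218/5 ≈ -43.600)
g = 1600 (g = (-59 - 5)*(0 - 25) = -64*(-25) = 1600)
N*u + g = -120*(-218/5) + 1600 = 5232 + 1600 = 6832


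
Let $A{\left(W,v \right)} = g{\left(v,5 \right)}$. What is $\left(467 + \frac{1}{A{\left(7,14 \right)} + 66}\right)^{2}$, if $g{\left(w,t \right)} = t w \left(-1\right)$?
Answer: $\frac{3485689}{16} \approx 2.1786 \cdot 10^{5}$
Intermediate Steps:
$g{\left(w,t \right)} = - t w$
$A{\left(W,v \right)} = - 5 v$ ($A{\left(W,v \right)} = \left(-1\right) 5 v = - 5 v$)
$\left(467 + \frac{1}{A{\left(7,14 \right)} + 66}\right)^{2} = \left(467 + \frac{1}{\left(-5\right) 14 + 66}\right)^{2} = \left(467 + \frac{1}{-70 + 66}\right)^{2} = \left(467 + \frac{1}{-4}\right)^{2} = \left(467 - \frac{1}{4}\right)^{2} = \left(\frac{1867}{4}\right)^{2} = \frac{3485689}{16}$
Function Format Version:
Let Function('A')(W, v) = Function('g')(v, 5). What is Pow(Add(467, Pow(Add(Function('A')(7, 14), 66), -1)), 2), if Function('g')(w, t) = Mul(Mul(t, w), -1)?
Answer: Rational(3485689, 16) ≈ 2.1786e+5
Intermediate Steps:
Function('g')(w, t) = Mul(-1, t, w)
Function('A')(W, v) = Mul(-5, v) (Function('A')(W, v) = Mul(-1, 5, v) = Mul(-5, v))
Pow(Add(467, Pow(Add(Function('A')(7, 14), 66), -1)), 2) = Pow(Add(467, Pow(Add(Mul(-5, 14), 66), -1)), 2) = Pow(Add(467, Pow(Add(-70, 66), -1)), 2) = Pow(Add(467, Pow(-4, -1)), 2) = Pow(Add(467, Rational(-1, 4)), 2) = Pow(Rational(1867, 4), 2) = Rational(3485689, 16)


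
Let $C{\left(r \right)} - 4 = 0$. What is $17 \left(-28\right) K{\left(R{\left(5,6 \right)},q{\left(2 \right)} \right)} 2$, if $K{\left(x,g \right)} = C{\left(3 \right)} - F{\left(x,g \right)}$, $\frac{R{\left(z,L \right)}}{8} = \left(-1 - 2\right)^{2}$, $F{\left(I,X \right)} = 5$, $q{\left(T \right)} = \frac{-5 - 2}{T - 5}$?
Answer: $952$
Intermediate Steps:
$q{\left(T \right)} = - \frac{7}{-5 + T}$
$C{\left(r \right)} = 4$ ($C{\left(r \right)} = 4 + 0 = 4$)
$R{\left(z,L \right)} = 72$ ($R{\left(z,L \right)} = 8 \left(-1 - 2\right)^{2} = 8 \left(-3\right)^{2} = 8 \cdot 9 = 72$)
$K{\left(x,g \right)} = -1$ ($K{\left(x,g \right)} = 4 - 5 = -1$)
$17 \left(-28\right) K{\left(R{\left(5,6 \right)},q{\left(2 \right)} \right)} 2 = 17 \left(-28\right) \left(\left(-1\right) 2\right) = \left(-476\right) \left(-2\right) = 952$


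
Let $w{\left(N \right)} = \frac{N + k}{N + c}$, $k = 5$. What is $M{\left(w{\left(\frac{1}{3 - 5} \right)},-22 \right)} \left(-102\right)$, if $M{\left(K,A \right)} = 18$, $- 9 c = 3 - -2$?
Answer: $-1836$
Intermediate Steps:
$c = - \frac{5}{9}$ ($c = - \frac{3 - -2}{9} = - \frac{3 + 2}{9} = \left(- \frac{1}{9}\right) 5 = - \frac{5}{9} \approx -0.55556$)
$w{\left(N \right)} = \frac{5 + N}{- \frac{5}{9} + N}$ ($w{\left(N \right)} = \frac{N + 5}{N - \frac{5}{9}} = \frac{5 + N}{- \frac{5}{9} + N}$)
$M{\left(w{\left(\frac{1}{3 - 5} \right)},-22 \right)} \left(-102\right) = 18 \left(-102\right) = -1836$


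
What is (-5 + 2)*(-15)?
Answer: 45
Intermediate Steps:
(-5 + 2)*(-15) = -3*(-15) = 45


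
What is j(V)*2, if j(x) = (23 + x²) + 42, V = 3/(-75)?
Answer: 81252/625 ≈ 130.00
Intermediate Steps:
V = -1/25 (V = 3*(-1/75) = -1/25 ≈ -0.040000)
j(x) = 65 + x²
j(V)*2 = (65 + (-1/25)²)*2 = (65 + 1/625)*2 = (40626/625)*2 = 81252/625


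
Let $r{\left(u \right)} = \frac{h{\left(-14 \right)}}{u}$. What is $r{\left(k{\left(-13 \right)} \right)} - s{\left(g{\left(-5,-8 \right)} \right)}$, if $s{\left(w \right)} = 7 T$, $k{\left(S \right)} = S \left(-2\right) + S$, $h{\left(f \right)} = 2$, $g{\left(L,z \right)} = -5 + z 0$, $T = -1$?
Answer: $\frac{93}{13} \approx 7.1538$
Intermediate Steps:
$g{\left(L,z \right)} = -5$ ($g{\left(L,z \right)} = -5 + 0 = -5$)
$k{\left(S \right)} = - S$ ($k{\left(S \right)} = - 2 S + S = - S$)
$s{\left(w \right)} = -7$ ($s{\left(w \right)} = 7 \left(-1\right) = -7$)
$r{\left(u \right)} = \frac{2}{u}$
$r{\left(k{\left(-13 \right)} \right)} - s{\left(g{\left(-5,-8 \right)} \right)} = \frac{2}{\left(-1\right) \left(-13\right)} - -7 = \frac{2}{13} + 7 = \frac{93}{13}$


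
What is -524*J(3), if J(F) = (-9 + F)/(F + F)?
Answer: 524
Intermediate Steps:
J(F) = (-9 + F)/(2*F) (J(F) = (-9 + F)/((2*F)) = (-9 + F)*(1/(2*F)) = (-9 + F)/(2*F))
-524*J(3) = -262*(-9 + 3)/3 = -262*(-6)/3 = -524*(-1) = 524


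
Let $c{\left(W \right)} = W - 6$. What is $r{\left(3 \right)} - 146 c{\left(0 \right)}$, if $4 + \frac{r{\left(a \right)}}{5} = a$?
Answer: $871$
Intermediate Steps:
$r{\left(a \right)} = -20 + 5 a$
$c{\left(W \right)} = -6 + W$
$r{\left(3 \right)} - 146 c{\left(0 \right)} = \left(-20 + 5 \cdot 3\right) - 146 \left(-6 + 0\right) = \left(-20 + 15\right) - -876 = -5 + 876 = 871$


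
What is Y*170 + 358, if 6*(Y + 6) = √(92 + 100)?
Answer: -662 + 680*√3/3 ≈ -269.40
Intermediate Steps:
Y = -6 + 4*√3/3 (Y = -6 + √(92 + 100)/6 = -6 + √192/6 = -6 + (8*√3)/6 = -6 + 4*√3/3 ≈ -3.6906)
Y*170 + 358 = (-6 + 4*√3/3)*170 + 358 = (-1020 + 680*√3/3) + 358 = -662 + 680*√3/3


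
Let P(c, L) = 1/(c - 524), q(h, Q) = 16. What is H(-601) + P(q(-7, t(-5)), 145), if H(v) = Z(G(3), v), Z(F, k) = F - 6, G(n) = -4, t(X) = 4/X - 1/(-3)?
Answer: -5081/508 ≈ -10.002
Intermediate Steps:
t(X) = 1/3 + 4/X (t(X) = 4/X - 1*(-1/3) = 4/X + 1/3 = 1/3 + 4/X)
Z(F, k) = -6 + F
P(c, L) = 1/(-524 + c)
H(v) = -10 (H(v) = -6 - 4 = -10)
H(-601) + P(q(-7, t(-5)), 145) = -10 + 1/(-524 + 16) = -10 + 1/(-508) = -10 - 1/508 = -5081/508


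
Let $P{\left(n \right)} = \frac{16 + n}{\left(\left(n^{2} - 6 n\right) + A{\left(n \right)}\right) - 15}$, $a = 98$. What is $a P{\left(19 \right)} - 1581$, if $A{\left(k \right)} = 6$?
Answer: $- \frac{26632}{17} \approx -1566.6$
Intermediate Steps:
$P{\left(n \right)} = \frac{16 + n}{-9 + n^{2} - 6 n}$ ($P{\left(n \right)} = \frac{16 + n}{\left(\left(n^{2} - 6 n\right) + 6\right) - 15} = \frac{16 + n}{\left(6 + n^{2} - 6 n\right) - 15} = \frac{16 + n}{-9 + n^{2} - 6 n}$)
$a P{\left(19 \right)} - 1581 = 98 \frac{16 + 19}{-9 + 19^{2} - 114} - 1581 = 98 \frac{1}{-9 + 361 - 114} \cdot 35 - 1581 = 98 \cdot \frac{1}{238} \cdot 35 - 1581 = 98 \cdot \frac{5}{34} - 1581 = \frac{245}{17} - 1581 = - \frac{26632}{17}$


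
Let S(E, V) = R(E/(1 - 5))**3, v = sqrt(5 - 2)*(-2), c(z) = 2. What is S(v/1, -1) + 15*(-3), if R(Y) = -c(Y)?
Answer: -53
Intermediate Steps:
R(Y) = -2 (R(Y) = -1*2 = -2)
v = -2*sqrt(3) (v = sqrt(3)*(-2) = -2*sqrt(3) ≈ -3.4641)
S(E, V) = -8 (S(E, V) = (-2)**3 = -8)
S(v/1, -1) + 15*(-3) = -8 + 15*(-3) = -8 - 45 = -53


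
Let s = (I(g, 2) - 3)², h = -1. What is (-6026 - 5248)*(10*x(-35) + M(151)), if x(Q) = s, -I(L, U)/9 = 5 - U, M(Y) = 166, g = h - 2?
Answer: -103337484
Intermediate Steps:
g = -3 (g = -1 - 2 = -3)
I(L, U) = -45 + 9*U (I(L, U) = -9*(5 - U) = -45 + 9*U)
s = 900 (s = ((-45 + 9*2) - 3)² = ((-45 + 18) - 3)² = (-27 - 3)² = (-30)² = 900)
x(Q) = 900
(-6026 - 5248)*(10*x(-35) + M(151)) = (-6026 - 5248)*(10*900 + 166) = -11274*(9000 + 166) = -11274*9166 = -103337484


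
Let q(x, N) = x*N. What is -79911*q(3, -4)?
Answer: 958932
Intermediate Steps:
q(x, N) = N*x
-79911*q(3, -4) = -(-319644)*3 = -79911*(-12) = 958932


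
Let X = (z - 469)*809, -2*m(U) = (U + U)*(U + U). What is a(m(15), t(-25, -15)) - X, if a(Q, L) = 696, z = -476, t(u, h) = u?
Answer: 765201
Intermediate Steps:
m(U) = -2*U² (m(U) = -(U + U)*(U + U)/2 = -2*U*2*U/2 = -2*U²)
X = -764505 (X = (-476 - 469)*809 = -945*809 = -764505)
a(m(15), t(-25, -15)) - X = 696 - 1*(-764505) = 696 + 764505 = 765201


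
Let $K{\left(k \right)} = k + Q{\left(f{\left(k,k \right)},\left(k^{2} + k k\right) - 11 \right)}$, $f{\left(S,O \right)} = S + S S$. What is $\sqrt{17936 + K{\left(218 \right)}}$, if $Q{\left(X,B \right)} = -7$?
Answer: $\sqrt{18147} \approx 134.71$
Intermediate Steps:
$f{\left(S,O \right)} = S + S^{2}$
$K{\left(k \right)} = -7 + k$ ($K{\left(k \right)} = k - 7 = -7 + k$)
$\sqrt{17936 + K{\left(218 \right)}} = \sqrt{17936 + \left(-7 + 218\right)} = \sqrt{17936 + 211} = \sqrt{18147}$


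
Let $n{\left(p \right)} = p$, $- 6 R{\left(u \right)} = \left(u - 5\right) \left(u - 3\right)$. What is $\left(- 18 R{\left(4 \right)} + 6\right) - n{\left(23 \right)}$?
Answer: $-20$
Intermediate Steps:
$R{\left(u \right)} = - \frac{\left(-5 + u\right) \left(-3 + u\right)}{6}$ ($R{\left(u \right)} = - \frac{\left(u - 5\right) \left(u - 3\right)}{6} = - \frac{\left(-5 + u\right) \left(-3 + u\right)}{6}$)
$\left(- 18 R{\left(4 \right)} + 6\right) - n{\left(23 \right)} = \left(- 18 \left(- \frac{5}{2} - \frac{4^{2}}{6} + \frac{4}{3} \cdot 4\right) + 6\right) - 23 = \left(- 18 \left(- \frac{5}{2} - \frac{8}{3} + \frac{16}{3}\right) + 6\right) - 23 = \left(\left(-18\right) \frac{1}{6} + 6\right) - 23 = \left(-3 + 6\right) - 23 = 3 - 23 = -20$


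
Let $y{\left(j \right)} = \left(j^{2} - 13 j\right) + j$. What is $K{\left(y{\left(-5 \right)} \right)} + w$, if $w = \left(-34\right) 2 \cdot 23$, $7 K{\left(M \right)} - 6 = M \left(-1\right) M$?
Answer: $- \frac{18167}{7} \approx -2595.3$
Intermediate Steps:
$y{\left(j \right)} = j^{2} - 12 j$
$K{\left(M \right)} = \frac{6}{7} - \frac{M^{2}}{7}$ ($K{\left(M \right)} = \frac{6}{7} + \frac{M \left(-1\right) M}{7} = \frac{6}{7} + \frac{- M M}{7} = \frac{6}{7} + \frac{\left(-1\right) M^{2}}{7} = \frac{6}{7} - \frac{M^{2}}{7}$)
$w = -1564$ ($w = \left(-68\right) 23 = -1564$)
$K{\left(y{\left(-5 \right)} \right)} + w = \left(\frac{6}{7} - \frac{\left(- 5 \left(-12 - 5\right)\right)^{2}}{7}\right) - 1564 = \left(\frac{6}{7} - \frac{\left(\left(-5\right) \left(-17\right)\right)^{2}}{7}\right) - 1564 = \left(\frac{6}{7} - \frac{85^{2}}{7}\right) - 1564 = \left(\frac{6}{7} - \frac{7225}{7}\right) - 1564 = - \frac{7219}{7} - 1564 = - \frac{18167}{7}$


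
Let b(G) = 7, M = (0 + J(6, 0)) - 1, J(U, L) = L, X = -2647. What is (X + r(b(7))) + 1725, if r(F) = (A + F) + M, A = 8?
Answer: -908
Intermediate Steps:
M = -1 (M = (0 + 0) - 1 = 0 - 1 = -1)
r(F) = 7 + F (r(F) = (8 + F) - 1 = 7 + F)
(X + r(b(7))) + 1725 = (-2647 + (7 + 7)) + 1725 = (-2647 + 14) + 1725 = -2633 + 1725 = -908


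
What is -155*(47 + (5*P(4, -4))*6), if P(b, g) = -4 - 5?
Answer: 34565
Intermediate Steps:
P(b, g) = -9
-155*(47 + (5*P(4, -4))*6) = -155*(47 + (5*(-9))*6) = -155*(47 - 45*6) = -155*(47 - 270) = -155*(-223) = 34565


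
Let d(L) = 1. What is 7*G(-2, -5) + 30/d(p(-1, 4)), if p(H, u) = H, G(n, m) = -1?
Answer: 23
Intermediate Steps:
7*G(-2, -5) + 30/d(p(-1, 4)) = 7*(-1) + 30/1 = -7 + 30*1 = -7 + 30 = 23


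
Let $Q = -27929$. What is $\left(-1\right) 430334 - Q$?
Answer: $-402405$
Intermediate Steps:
$\left(-1\right) 430334 - Q = \left(-1\right) 430334 - -27929 = -430334 + 27929 = -402405$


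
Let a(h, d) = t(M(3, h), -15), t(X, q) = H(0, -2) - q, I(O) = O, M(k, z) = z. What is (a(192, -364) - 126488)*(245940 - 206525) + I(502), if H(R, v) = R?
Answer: -4984932793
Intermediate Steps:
t(X, q) = -q (t(X, q) = 0 - q = -q)
a(h, d) = 15 (a(h, d) = -1*(-15) = 15)
(a(192, -364) - 126488)*(245940 - 206525) + I(502) = (15 - 126488)*(245940 - 206525) + 502 = -126473*39415 + 502 = -4984933295 + 502 = -4984932793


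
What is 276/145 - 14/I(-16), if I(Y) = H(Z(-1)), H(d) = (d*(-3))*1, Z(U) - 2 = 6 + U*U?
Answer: 9482/3915 ≈ 2.4220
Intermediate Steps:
Z(U) = 8 + U² (Z(U) = 2 + (6 + U*U) = 2 + (6 + U²) = 8 + U²)
H(d) = -3*d (H(d) = -3*d*1 = -3*d)
I(Y) = -27 (I(Y) = -3*(8 + (-1)²) = -3*(8 + 1) = -3*9 = -27)
276/145 - 14/I(-16) = 276/145 - 14/(-27) = 276*(1/145) - 14*(-1/27) = 276/145 + 14/27 = 9482/3915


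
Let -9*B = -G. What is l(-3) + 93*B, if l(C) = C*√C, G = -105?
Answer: -1085 - 3*I*√3 ≈ -1085.0 - 5.1962*I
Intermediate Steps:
l(C) = C^(3/2)
B = -35/3 (B = -(-1)*(-105)/9 = -⅑*105 = -35/3 ≈ -11.667)
l(-3) + 93*B = (-3)^(3/2) + 93*(-35/3) = -3*I*√3 - 1085 = -1085 - 3*I*√3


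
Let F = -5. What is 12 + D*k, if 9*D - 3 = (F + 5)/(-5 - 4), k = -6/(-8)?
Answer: 49/4 ≈ 12.250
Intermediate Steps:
k = ¾ (k = -6*(-⅛) = ¾ ≈ 0.75000)
D = ⅓ (D = ⅓ + ((-5 + 5)/(-5 - 4))/9 = ⅓ + (0/(-9))/9 = ⅓ + (0*(-⅑))/9 = ⅓ + (⅑)*0 = ⅓ + 0 = ⅓ ≈ 0.33333)
12 + D*k = 12 + (⅓)*(¾) = 12 + ¼ = 49/4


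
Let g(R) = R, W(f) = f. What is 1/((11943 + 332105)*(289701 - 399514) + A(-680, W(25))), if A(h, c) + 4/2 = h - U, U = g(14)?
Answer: -1/37780943720 ≈ -2.6468e-11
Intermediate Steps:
U = 14
A(h, c) = -16 + h (A(h, c) = -2 + (h - 1*14) = -2 + (h - 14) = -2 + (-14 + h) = -16 + h)
1/((11943 + 332105)*(289701 - 399514) + A(-680, W(25))) = 1/((11943 + 332105)*(289701 - 399514) + (-16 - 680)) = 1/(344048*(-109813) - 696) = 1/(-37780943024 - 696) = 1/(-37780943720) = -1/37780943720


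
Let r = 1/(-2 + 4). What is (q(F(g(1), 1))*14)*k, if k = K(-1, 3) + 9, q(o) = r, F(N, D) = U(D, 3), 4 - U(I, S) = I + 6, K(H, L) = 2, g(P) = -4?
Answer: 77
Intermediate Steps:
U(I, S) = -2 - I (U(I, S) = 4 - (I + 6) = 4 - (6 + I) = 4 + (-6 - I) = -2 - I)
F(N, D) = -2 - D
r = ½ (r = 1/2 = ½ ≈ 0.50000)
q(o) = ½
k = 11 (k = 2 + 9 = 11)
(q(F(g(1), 1))*14)*k = ((½)*14)*11 = 7*11 = 77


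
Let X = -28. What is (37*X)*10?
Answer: -10360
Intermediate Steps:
(37*X)*10 = (37*(-28))*10 = -1036*10 = -10360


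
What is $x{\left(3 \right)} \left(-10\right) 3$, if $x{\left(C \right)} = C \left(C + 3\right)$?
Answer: $-540$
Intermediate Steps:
$x{\left(C \right)} = C \left(3 + C\right)$
$x{\left(3 \right)} \left(-10\right) 3 = 3 \left(3 + 3\right) \left(-10\right) 3 = 3 \cdot 6 \left(-10\right) 3 = 18 \left(-10\right) 3 = \left(-180\right) 3 = -540$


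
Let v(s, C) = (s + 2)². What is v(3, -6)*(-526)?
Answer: -13150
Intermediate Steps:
v(s, C) = (2 + s)²
v(3, -6)*(-526) = (2 + 3)²*(-526) = 5²*(-526) = 25*(-526) = -13150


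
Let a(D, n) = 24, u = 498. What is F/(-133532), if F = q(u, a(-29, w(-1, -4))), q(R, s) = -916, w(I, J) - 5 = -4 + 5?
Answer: 229/33383 ≈ 0.0068598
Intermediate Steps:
w(I, J) = 6 (w(I, J) = 5 + (-4 + 5) = 5 + 1 = 6)
F = -916
F/(-133532) = -916/(-133532) = -916*(-1/133532) = 229/33383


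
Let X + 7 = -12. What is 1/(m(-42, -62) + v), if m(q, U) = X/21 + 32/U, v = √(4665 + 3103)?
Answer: 602175/3291230543 + 847602*√1942/3291230543 ≈ 0.011532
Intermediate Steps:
X = -19 (X = -7 - 12 = -19)
v = 2*√1942 (v = √7768 = 2*√1942 ≈ 88.136)
m(q, U) = -19/21 + 32/U
1/(m(-42, -62) + v) = 1/((-19/21 + 32/(-62)) + 2*√1942) = 1/((-19/21 + 32*(-1/62)) + 2*√1942) = 1/((-19/21 - 16/31) + 2*√1942) = 1/(-925/651 + 2*√1942)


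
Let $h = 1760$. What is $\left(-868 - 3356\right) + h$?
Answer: $-2464$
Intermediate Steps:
$\left(-868 - 3356\right) + h = \left(-868 - 3356\right) + 1760 = -4224 + 1760 = -2464$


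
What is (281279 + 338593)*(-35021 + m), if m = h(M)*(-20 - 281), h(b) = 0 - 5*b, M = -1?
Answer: -22641444672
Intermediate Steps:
h(b) = -5*b
m = -1505 (m = (-5*(-1))*(-20 - 281) = 5*(-301) = -1505)
(281279 + 338593)*(-35021 + m) = (281279 + 338593)*(-35021 - 1505) = 619872*(-36526) = -22641444672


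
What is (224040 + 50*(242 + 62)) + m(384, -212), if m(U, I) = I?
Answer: 239028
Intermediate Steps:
(224040 + 50*(242 + 62)) + m(384, -212) = (224040 + 50*(242 + 62)) - 212 = (224040 + 50*304) - 212 = (224040 + 15200) - 212 = 239240 - 212 = 239028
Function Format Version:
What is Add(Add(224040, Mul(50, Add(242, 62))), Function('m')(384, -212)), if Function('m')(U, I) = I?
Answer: 239028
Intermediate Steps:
Add(Add(224040, Mul(50, Add(242, 62))), Function('m')(384, -212)) = Add(Add(224040, Mul(50, Add(242, 62))), -212) = Add(Add(224040, Mul(50, 304)), -212) = Add(Add(224040, 15200), -212) = Add(239240, -212) = 239028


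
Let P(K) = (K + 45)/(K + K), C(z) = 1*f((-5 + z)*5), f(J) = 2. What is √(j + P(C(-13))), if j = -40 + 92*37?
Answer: √13503/2 ≈ 58.101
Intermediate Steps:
j = 3364 (j = -40 + 3404 = 3364)
C(z) = 2 (C(z) = 1*2 = 2)
P(K) = (45 + K)/(2*K) (P(K) = (45 + K)/((2*K)) = (45 + K)*(1/(2*K)) = (45 + K)/(2*K))
√(j + P(C(-13))) = √(3364 + (½)*(45 + 2)/2) = √(3364 + (½)*(½)*47) = √(3364 + 47/4) = √(13503/4) = √13503/2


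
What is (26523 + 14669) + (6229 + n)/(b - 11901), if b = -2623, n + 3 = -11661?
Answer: 598278043/14524 ≈ 41192.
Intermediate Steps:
n = -11664 (n = -3 - 11661 = -11664)
(26523 + 14669) + (6229 + n)/(b - 11901) = (26523 + 14669) + (6229 - 11664)/(-2623 - 11901) = 41192 - 5435/(-14524) = 41192 - 5435*(-1/14524) = 41192 + 5435/14524 = 598278043/14524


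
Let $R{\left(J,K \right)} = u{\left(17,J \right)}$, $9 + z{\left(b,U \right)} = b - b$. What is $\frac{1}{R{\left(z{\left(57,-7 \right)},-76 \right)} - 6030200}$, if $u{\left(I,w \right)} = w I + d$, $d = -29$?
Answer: $- \frac{1}{6030382} \approx -1.6583 \cdot 10^{-7}$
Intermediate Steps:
$u{\left(I,w \right)} = -29 + I w$ ($u{\left(I,w \right)} = w I - 29 = I w - 29 = -29 + I w$)
$z{\left(b,U \right)} = -9$ ($z{\left(b,U \right)} = -9 + \left(b - b\right) = -9 + 0 = -9$)
$R{\left(J,K \right)} = -29 + 17 J$
$\frac{1}{R{\left(z{\left(57,-7 \right)},-76 \right)} - 6030200} = \frac{1}{\left(-29 + 17 \left(-9\right)\right) - 6030200} = \frac{1}{\left(-29 - 153\right) - 6030200} = \frac{1}{-182 - 6030200} = \frac{1}{-6030382} = - \frac{1}{6030382}$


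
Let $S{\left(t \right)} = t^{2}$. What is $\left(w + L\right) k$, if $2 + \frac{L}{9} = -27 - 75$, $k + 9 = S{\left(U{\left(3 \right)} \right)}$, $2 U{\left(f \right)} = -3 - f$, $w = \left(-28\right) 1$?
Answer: $0$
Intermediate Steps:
$w = -28$
$U{\left(f \right)} = - \frac{3}{2} - \frac{f}{2}$ ($U{\left(f \right)} = \frac{-3 - f}{2} = - \frac{3}{2} - \frac{f}{2}$)
$k = 0$ ($k = -9 + \left(- \frac{3}{2} - \frac{3}{2}\right)^{2} = -9 + \left(-3\right)^{2} = -9 + 9 = 0$)
$L = -936$ ($L = -18 + 9 \left(-27 - 75\right) = -18 + 9 \left(-102\right) = -18 - 918 = -936$)
$\left(w + L\right) k = \left(-28 - 936\right) 0 = \left(-964\right) 0 = 0$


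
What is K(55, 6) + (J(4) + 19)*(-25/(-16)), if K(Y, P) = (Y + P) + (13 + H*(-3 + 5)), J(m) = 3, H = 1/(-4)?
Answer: 863/8 ≈ 107.88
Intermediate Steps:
H = -¼ ≈ -0.25000
K(Y, P) = 25/2 + P + Y (K(Y, P) = (Y + P) + (13 - (-3 + 5)/4) = (P + Y) + (13 - ¼*2) = (P + Y) + (13 - ½) = (P + Y) + 25/2 = 25/2 + P + Y)
K(55, 6) + (J(4) + 19)*(-25/(-16)) = (25/2 + 6 + 55) + (3 + 19)*(-25/(-16)) = 147/2 + 22*(-25*(-1/16)) = 147/2 + 22*(25/16) = 147/2 + 275/8 = 863/8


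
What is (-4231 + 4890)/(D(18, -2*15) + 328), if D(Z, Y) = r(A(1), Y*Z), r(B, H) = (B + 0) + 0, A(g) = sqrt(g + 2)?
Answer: 216152/107581 - 659*sqrt(3)/107581 ≈ 1.9986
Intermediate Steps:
A(g) = sqrt(2 + g)
r(B, H) = B (r(B, H) = B + 0 = B)
D(Z, Y) = sqrt(3) (D(Z, Y) = sqrt(2 + 1) = sqrt(3))
(-4231 + 4890)/(D(18, -2*15) + 328) = (-4231 + 4890)/(sqrt(3) + 328) = 659/(328 + sqrt(3))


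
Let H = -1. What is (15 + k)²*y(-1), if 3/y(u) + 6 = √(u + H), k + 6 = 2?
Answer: -1089/19 - 363*I*√2/38 ≈ -57.316 - 13.509*I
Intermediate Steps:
k = -4 (k = -6 + 2 = -4)
y(u) = 3/(-6 + √(-1 + u)) (y(u) = 3/(-6 + √(u - 1)) = 3/(-6 + √(-1 + u)))
(15 + k)²*y(-1) = (15 - 4)²*(3/(-6 + √(-1 - 1))) = 11²*(3/(-6 + √(-2))) = 121*(3/(-6 + I*√2)) = 363/(-6 + I*√2)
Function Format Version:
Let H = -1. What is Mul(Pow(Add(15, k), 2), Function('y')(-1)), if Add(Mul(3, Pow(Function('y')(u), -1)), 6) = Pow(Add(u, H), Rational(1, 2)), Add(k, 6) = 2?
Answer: Add(Rational(-1089, 19), Mul(Rational(-363, 38), I, Pow(2, Rational(1, 2)))) ≈ Add(-57.316, Mul(-13.509, I))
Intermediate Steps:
k = -4 (k = Add(-6, 2) = -4)
Function('y')(u) = Mul(3, Pow(Add(-6, Pow(Add(-1, u), Rational(1, 2))), -1)) (Function('y')(u) = Mul(3, Pow(Add(-6, Pow(Add(u, -1), Rational(1, 2))), -1)) = Mul(3, Pow(Add(-6, Pow(Add(-1, u), Rational(1, 2))), -1)))
Mul(Pow(Add(15, k), 2), Function('y')(-1)) = Mul(Pow(Add(15, -4), 2), Mul(3, Pow(Add(-6, Pow(Add(-1, -1), Rational(1, 2))), -1))) = Mul(Pow(11, 2), Mul(3, Pow(Add(-6, Pow(-2, Rational(1, 2))), -1))) = Mul(121, Mul(3, Pow(Add(-6, Mul(I, Pow(2, Rational(1, 2)))), -1))) = Mul(363, Pow(Add(-6, Mul(I, Pow(2, Rational(1, 2)))), -1))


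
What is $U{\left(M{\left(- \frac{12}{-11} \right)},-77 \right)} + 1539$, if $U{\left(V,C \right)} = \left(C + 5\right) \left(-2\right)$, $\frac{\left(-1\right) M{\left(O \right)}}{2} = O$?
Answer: $1683$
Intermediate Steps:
$M{\left(O \right)} = - 2 O$
$U{\left(V,C \right)} = -10 - 2 C$ ($U{\left(V,C \right)} = \left(5 + C\right) \left(-2\right) = -10 - 2 C$)
$U{\left(M{\left(- \frac{12}{-11} \right)},-77 \right)} + 1539 = \left(-10 - -154\right) + 1539 = \left(-10 + 154\right) + 1539 = 144 + 1539 = 1683$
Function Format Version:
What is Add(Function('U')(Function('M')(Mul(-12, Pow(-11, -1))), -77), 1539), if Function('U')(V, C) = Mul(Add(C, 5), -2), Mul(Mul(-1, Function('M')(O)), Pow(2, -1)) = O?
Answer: 1683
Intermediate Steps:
Function('M')(O) = Mul(-2, O)
Function('U')(V, C) = Add(-10, Mul(-2, C)) (Function('U')(V, C) = Mul(Add(5, C), -2) = Add(-10, Mul(-2, C)))
Add(Function('U')(Function('M')(Mul(-12, Pow(-11, -1))), -77), 1539) = Add(Add(-10, Mul(-2, -77)), 1539) = Add(Add(-10, 154), 1539) = Add(144, 1539) = 1683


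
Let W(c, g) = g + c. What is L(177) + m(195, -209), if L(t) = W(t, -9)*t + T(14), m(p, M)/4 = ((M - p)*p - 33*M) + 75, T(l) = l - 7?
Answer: -257489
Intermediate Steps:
W(c, g) = c + g
T(l) = -7 + l
m(p, M) = 300 - 132*M + 4*p*(M - p) (m(p, M) = 4*(((M - p)*p - 33*M) + 75) = 4*((p*(M - p) - 33*M) + 75) = 4*((-33*M + p*(M - p)) + 75) = 4*(75 - 33*M + p*(M - p)) = 300 - 132*M + 4*p*(M - p))
L(t) = 7 + t*(-9 + t) (L(t) = (t - 9)*t + (-7 + 14) = (-9 + t)*t + 7 = t*(-9 + t) + 7 = 7 + t*(-9 + t))
L(177) + m(195, -209) = (7 + 177*(-9 + 177)) + (300 - 132*(-209) - 4*195**2 + 4*(-209)*195) = (7 + 177*168) + (300 + 27588 - 4*38025 - 163020) = (7 + 29736) + (300 + 27588 - 152100 - 163020) = 29743 - 287232 = -257489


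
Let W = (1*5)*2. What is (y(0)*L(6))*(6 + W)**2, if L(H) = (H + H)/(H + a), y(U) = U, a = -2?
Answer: 0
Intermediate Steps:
L(H) = 2*H/(-2 + H) (L(H) = (H + H)/(H - 2) = (2*H)/(-2 + H) = 2*H/(-2 + H))
W = 10 (W = 5*2 = 10)
(y(0)*L(6))*(6 + W)**2 = (0*(2*6/(-2 + 6)))*(6 + 10)**2 = (0*(2*6/4))*16**2 = (0*(2*6*(1/4)))*256 = (0*3)*256 = 0*256 = 0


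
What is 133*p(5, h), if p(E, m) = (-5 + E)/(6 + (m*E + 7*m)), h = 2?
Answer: 0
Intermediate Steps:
p(E, m) = (-5 + E)/(6 + 7*m + E*m) (p(E, m) = (-5 + E)/(6 + (E*m + 7*m)) = (-5 + E)/(6 + (7*m + E*m)) = (-5 + E)/(6 + 7*m + E*m))
133*p(5, h) = 133*((-5 + 5)/(6 + 7*2 + 5*2)) = 133*(0/(6 + 14 + 10)) = 133*(0/30) = 133*((1/30)*0) = 133*0 = 0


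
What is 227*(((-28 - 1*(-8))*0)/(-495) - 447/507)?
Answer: -33823/169 ≈ -200.14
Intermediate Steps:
227*(((-28 - 1*(-8))*0)/(-495) - 447/507) = 227*(((-28 + 8)*0)*(-1/495) - 447*1/507) = 227*(-20*0*(-1/495) - 149/169) = 227*(0*(-1/495) - 149/169) = 227*(0 - 149/169) = 227*(-149/169) = -33823/169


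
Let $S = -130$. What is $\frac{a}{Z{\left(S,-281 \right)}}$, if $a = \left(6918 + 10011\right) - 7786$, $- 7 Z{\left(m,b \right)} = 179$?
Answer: $- \frac{64001}{179} \approx -357.55$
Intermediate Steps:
$Z{\left(m,b \right)} = - \frac{179}{7}$ ($Z{\left(m,b \right)} = \left(- \frac{1}{7}\right) 179 = - \frac{179}{7}$)
$a = 9143$ ($a = 16929 - 7786 = 9143$)
$\frac{a}{Z{\left(S,-281 \right)}} = \frac{9143}{- \frac{179}{7}} = 9143 \left(- \frac{7}{179}\right) = - \frac{64001}{179}$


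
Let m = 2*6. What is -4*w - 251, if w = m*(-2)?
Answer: -155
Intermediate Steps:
m = 12
w = -24 (w = 12*(-2) = -24)
-4*w - 251 = -4*(-24) - 251 = 96 - 251 = -155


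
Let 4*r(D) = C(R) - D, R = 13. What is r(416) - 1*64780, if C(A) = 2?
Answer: -129767/2 ≈ -64884.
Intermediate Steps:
r(D) = ½ - D/4 (r(D) = (2 - D)/4 = ½ - D/4)
r(416) - 1*64780 = (½ - ¼*416) - 1*64780 = (½ - 104) - 64780 = -207/2 - 64780 = -129767/2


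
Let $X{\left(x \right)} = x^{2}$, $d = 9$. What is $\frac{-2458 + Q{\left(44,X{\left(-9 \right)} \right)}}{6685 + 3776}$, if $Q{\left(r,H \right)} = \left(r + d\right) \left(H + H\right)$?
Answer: $\frac{6128}{10461} \approx 0.58579$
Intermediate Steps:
$Q{\left(r,H \right)} = 2 H \left(9 + r\right)$ ($Q{\left(r,H \right)} = \left(r + 9\right) \left(H + H\right) = \left(9 + r\right) 2 H = 2 H \left(9 + r\right)$)
$\frac{-2458 + Q{\left(44,X{\left(-9 \right)} \right)}}{6685 + 3776} = \frac{-2458 + 2 \left(-9\right)^{2} \left(9 + 44\right)}{6685 + 3776} = \frac{-2458 + 2 \cdot 81 \cdot 53}{10461} = \left(-2458 + 8586\right) \frac{1}{10461} = 6128 \cdot \frac{1}{10461} = \frac{6128}{10461}$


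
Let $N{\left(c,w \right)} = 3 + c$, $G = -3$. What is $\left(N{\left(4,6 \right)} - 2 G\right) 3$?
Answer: $39$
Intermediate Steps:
$\left(N{\left(4,6 \right)} - 2 G\right) 3 = \left(\left(3 + 4\right) - -6\right) 3 = \left(7 + 6\right) 3 = 13 \cdot 3 = 39$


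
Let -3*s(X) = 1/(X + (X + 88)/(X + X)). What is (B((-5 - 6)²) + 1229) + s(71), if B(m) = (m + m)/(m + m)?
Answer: 37789148/30723 ≈ 1230.0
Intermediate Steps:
B(m) = 1 (B(m) = (2*m)/((2*m)) = (2*m)*(1/(2*m)) = 1)
s(X) = -1/(3*(X + (88 + X)/(2*X))) (s(X) = -1/(3*(X + (X + 88)/(X + X))) = -1/(3*(X + (88 + X)/((2*X)))) = -1/(3*(X + (88 + X)*(1/(2*X)))) = -1/(3*(X + (88 + X)/(2*X))))
(B((-5 - 6)²) + 1229) + s(71) = (1 + 1229) - 2*71/(264 + 3*71 + 6*71²) = 1230 - 2*71/(264 + 213 + 6*5041) = 1230 - 2*71/(264 + 213 + 30246) = 1230 - 2*71/30723 = 1230 - 2*71*1/30723 = 1230 - 142/30723 = 37789148/30723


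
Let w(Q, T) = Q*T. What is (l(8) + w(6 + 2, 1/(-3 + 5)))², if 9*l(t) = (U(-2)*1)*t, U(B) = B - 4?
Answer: 16/9 ≈ 1.7778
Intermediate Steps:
U(B) = -4 + B
l(t) = -2*t/3 (l(t) = (((-4 - 2)*1)*t)/9 = ((-6*1)*t)/9 = (-6*t)/9 = -2*t/3)
(l(8) + w(6 + 2, 1/(-3 + 5)))² = (-⅔*8 + (6 + 2)/(-3 + 5))² = (-16/3 + 8/2)² = (-16/3 + 8*(½))² = (-16/3 + 4)² = (-4/3)² = 16/9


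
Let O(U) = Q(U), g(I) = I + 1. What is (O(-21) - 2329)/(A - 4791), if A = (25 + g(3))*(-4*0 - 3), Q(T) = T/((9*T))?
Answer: 10480/21951 ≈ 0.47743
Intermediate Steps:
Q(T) = 1/9 (Q(T) = T*(1/(9*T)) = 1/9)
g(I) = 1 + I
O(U) = 1/9
A = -87 (A = (25 + (1 + 3))*(-4*0 - 3) = (25 + 4)*(0 - 3) = 29*(-3) = -87)
(O(-21) - 2329)/(A - 4791) = (1/9 - 2329)/(-87 - 4791) = -20960/9/(-4878) = -20960/9*(-1/4878) = 10480/21951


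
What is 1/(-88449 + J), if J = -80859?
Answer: -1/169308 ≈ -5.9064e-6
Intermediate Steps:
1/(-88449 + J) = 1/(-88449 - 80859) = 1/(-169308) = -1/169308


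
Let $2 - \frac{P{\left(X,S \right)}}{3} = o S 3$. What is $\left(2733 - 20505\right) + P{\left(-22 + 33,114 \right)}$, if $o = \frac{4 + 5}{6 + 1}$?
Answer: $- \frac{133596}{7} \approx -19085.0$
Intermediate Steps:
$o = \frac{9}{7} \approx 1.2857$
$P{\left(X,S \right)} = 6 - \frac{81 S}{7}$ ($P{\left(X,S \right)} = 6 - 3 \frac{9 S}{7} \cdot 3 = 6 - 3 \frac{27 S}{7} = 6 - \frac{81 S}{7}$)
$\left(2733 - 20505\right) + P{\left(-22 + 33,114 \right)} = \left(2733 - 20505\right) + \left(6 - \frac{9234}{7}\right) = -17772 + \left(6 - \frac{9234}{7}\right) = -17772 - \frac{9192}{7} = - \frac{133596}{7}$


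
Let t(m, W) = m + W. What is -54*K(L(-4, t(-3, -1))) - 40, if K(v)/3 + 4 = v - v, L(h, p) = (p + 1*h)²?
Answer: 608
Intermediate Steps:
t(m, W) = W + m
L(h, p) = (h + p)² (L(h, p) = (p + h)² = (h + p)²)
K(v) = -12 (K(v) = -12 + 3*(v - v) = -12 + 3*0 = -12 + 0 = -12)
-54*K(L(-4, t(-3, -1))) - 40 = -54*(-12) - 40 = 648 - 40 = 608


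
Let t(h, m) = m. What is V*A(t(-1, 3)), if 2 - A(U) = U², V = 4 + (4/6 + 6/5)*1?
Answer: -616/15 ≈ -41.067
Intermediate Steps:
V = 88/15 (V = 4 + (4*(⅙) + 6*(⅕))*1 = 4 + (⅔ + 6/5)*1 = 4 + (28/15)*1 = 4 + 28/15 = 88/15 ≈ 5.8667)
A(U) = 2 - U²
V*A(t(-1, 3)) = 88*(2 - 1*3²)/15 = 88*(2 - 1*9)/15 = 88*(2 - 9)/15 = (88/15)*(-7) = -616/15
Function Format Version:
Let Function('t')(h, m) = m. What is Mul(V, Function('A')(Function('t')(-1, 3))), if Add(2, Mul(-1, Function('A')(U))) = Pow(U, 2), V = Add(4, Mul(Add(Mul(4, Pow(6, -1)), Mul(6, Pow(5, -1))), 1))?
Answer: Rational(-616, 15) ≈ -41.067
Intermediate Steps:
V = Rational(88, 15) (V = Add(4, Mul(Add(Mul(4, Rational(1, 6)), Mul(6, Rational(1, 5))), 1)) = Add(4, Mul(Add(Rational(2, 3), Rational(6, 5)), 1)) = Add(4, Mul(Rational(28, 15), 1)) = Add(4, Rational(28, 15)) = Rational(88, 15) ≈ 5.8667)
Function('A')(U) = Add(2, Mul(-1, Pow(U, 2)))
Mul(V, Function('A')(Function('t')(-1, 3))) = Mul(Rational(88, 15), Add(2, Mul(-1, Pow(3, 2)))) = Mul(Rational(88, 15), Add(2, Mul(-1, 9))) = Mul(Rational(88, 15), Add(2, -9)) = Mul(Rational(88, 15), -7) = Rational(-616, 15)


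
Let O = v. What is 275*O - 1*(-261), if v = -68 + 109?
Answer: 11536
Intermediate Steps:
v = 41
O = 41
275*O - 1*(-261) = 275*41 - 1*(-261) = 11275 + 261 = 11536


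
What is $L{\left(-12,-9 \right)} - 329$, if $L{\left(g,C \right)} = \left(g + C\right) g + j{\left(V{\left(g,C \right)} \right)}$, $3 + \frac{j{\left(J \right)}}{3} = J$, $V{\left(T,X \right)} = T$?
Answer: $-122$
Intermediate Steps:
$j{\left(J \right)} = -9 + 3 J$
$L{\left(g,C \right)} = -9 + 3 g + g \left(C + g\right)$ ($L{\left(g,C \right)} = \left(g + C\right) g + \left(-9 + 3 g\right) = \left(C + g\right) g + \left(-9 + 3 g\right) = g \left(C + g\right) + \left(-9 + 3 g\right) = -9 + 3 g + g \left(C + g\right)$)
$L{\left(-12,-9 \right)} - 329 = \left(-9 + \left(-12\right)^{2} + 3 \left(-12\right) - -108\right) - 329 = \left(-9 + 144 - 36 + 108\right) - 329 = 207 - 329 = -122$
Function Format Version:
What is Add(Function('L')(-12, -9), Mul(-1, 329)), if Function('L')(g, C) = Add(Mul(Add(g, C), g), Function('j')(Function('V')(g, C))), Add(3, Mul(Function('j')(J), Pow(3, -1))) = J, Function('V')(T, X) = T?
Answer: -122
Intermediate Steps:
Function('j')(J) = Add(-9, Mul(3, J))
Function('L')(g, C) = Add(-9, Mul(3, g), Mul(g, Add(C, g))) (Function('L')(g, C) = Add(Mul(Add(g, C), g), Add(-9, Mul(3, g))) = Add(Mul(Add(C, g), g), Add(-9, Mul(3, g))) = Add(Mul(g, Add(C, g)), Add(-9, Mul(3, g))) = Add(-9, Mul(3, g), Mul(g, Add(C, g))))
Add(Function('L')(-12, -9), Mul(-1, 329)) = Add(Add(-9, Pow(-12, 2), Mul(3, -12), Mul(-9, -12)), Mul(-1, 329)) = Add(Add(-9, 144, -36, 108), -329) = Add(207, -329) = -122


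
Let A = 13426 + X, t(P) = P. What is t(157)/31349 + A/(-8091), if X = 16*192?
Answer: -17790535/8746371 ≈ -2.0340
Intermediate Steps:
X = 3072
A = 16498 (A = 13426 + 3072 = 16498)
t(157)/31349 + A/(-8091) = 157/31349 + 16498/(-8091) = 157*(1/31349) + 16498*(-1/8091) = 157/31349 - 16498/8091 = -17790535/8746371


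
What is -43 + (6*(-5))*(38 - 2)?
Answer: -1123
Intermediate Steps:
-43 + (6*(-5))*(38 - 2) = -43 - 30*36 = -43 - 1080 = -1123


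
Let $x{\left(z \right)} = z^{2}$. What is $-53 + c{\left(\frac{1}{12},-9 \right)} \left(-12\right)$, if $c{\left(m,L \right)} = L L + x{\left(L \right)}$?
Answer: $-1997$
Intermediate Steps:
$c{\left(m,L \right)} = 2 L^{2}$ ($c{\left(m,L \right)} = L L + L^{2} = L^{2} + L^{2} = 2 L^{2}$)
$-53 + c{\left(\frac{1}{12},-9 \right)} \left(-12\right) = -53 + 2 \left(-9\right)^{2} \left(-12\right) = -53 + 2 \cdot 81 \left(-12\right) = -53 + 162 \left(-12\right) = -53 - 1944 = -1997$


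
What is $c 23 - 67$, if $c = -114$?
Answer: $-2689$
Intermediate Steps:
$c 23 - 67 = \left(-114\right) 23 - 67 = -2622 - 67 = -2689$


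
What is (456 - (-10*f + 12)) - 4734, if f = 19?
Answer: -4100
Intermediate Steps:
(456 - (-10*f + 12)) - 4734 = (456 - (-10*19 + 12)) - 4734 = (456 - (-190 + 12)) - 4734 = (456 - 1*(-178)) - 4734 = (456 + 178) - 4734 = 634 - 4734 = -4100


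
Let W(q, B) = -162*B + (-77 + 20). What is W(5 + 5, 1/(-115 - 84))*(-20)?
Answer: 223620/199 ≈ 1123.7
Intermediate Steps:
W(q, B) = -57 - 162*B (W(q, B) = -162*B - 57 = -57 - 162*B)
W(5 + 5, 1/(-115 - 84))*(-20) = (-57 - 162/(-115 - 84))*(-20) = (-57 - 162/(-199))*(-20) = (-57 - 162*(-1/199))*(-20) = (-57 + 162/199)*(-20) = -11181/199*(-20) = 223620/199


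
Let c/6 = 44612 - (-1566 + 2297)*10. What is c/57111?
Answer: 74604/19037 ≈ 3.9189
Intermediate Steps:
c = 223812 (c = 6*(44612 - (-1566 + 2297)*10) = 6*(44612 - 731*10) = 6*(44612 - 1*7310) = 6*(44612 - 7310) = 6*37302 = 223812)
c/57111 = 223812/57111 = 223812*(1/57111) = 74604/19037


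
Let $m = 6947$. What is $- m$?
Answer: $-6947$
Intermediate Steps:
$- m = \left(-1\right) 6947 = -6947$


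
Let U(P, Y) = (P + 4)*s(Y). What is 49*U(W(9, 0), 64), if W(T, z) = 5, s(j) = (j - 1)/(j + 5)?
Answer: 9261/23 ≈ 402.65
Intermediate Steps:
s(j) = (-1 + j)/(5 + j)
U(P, Y) = (-1 + Y)*(4 + P)/(5 + Y) (U(P, Y) = (P + 4)*((-1 + Y)/(5 + Y)) = (4 + P)*((-1 + Y)/(5 + Y)) = (-1 + Y)*(4 + P)/(5 + Y))
49*U(W(9, 0), 64) = 49*((-1 + 64)*(4 + 5)/(5 + 64)) = 49*(63*9/69) = 49*((1/69)*63*9) = 49*(189/23) = 9261/23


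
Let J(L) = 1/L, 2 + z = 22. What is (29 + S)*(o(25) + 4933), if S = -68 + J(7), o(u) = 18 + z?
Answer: -1352112/7 ≈ -1.9316e+5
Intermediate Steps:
z = 20 (z = -2 + 22 = 20)
o(u) = 38 (o(u) = 18 + 20 = 38)
S = -475/7 (S = -68 + 1/7 = -68 + ⅐ = -475/7 ≈ -67.857)
(29 + S)*(o(25) + 4933) = (29 - 475/7)*(38 + 4933) = -272/7*4971 = -1352112/7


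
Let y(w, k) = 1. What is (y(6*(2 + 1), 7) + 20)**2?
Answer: 441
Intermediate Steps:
(y(6*(2 + 1), 7) + 20)**2 = (1 + 20)**2 = 21**2 = 441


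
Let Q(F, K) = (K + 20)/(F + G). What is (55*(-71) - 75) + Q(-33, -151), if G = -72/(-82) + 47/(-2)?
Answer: -18142038/4561 ≈ -3977.6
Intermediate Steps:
G = -1855/82 (G = -72*(-1/82) + 47*(-½) = 36/41 - 47/2 = -1855/82 ≈ -22.622)
Q(F, K) = (20 + K)/(-1855/82 + F) (Q(F, K) = (K + 20)/(F - 1855/82) = (20 + K)/(-1855/82 + F))
(55*(-71) - 75) + Q(-33, -151) = (55*(-71) - 75) + 82*(20 - 151)/(-1855 + 82*(-33)) = (-3905 - 75) + 82*(-131)/(-1855 - 2706) = -3980 + 82*(-131)/(-4561) = -3980 + 82*(-1/4561)*(-131) = -3980 + 10742/4561 = -18142038/4561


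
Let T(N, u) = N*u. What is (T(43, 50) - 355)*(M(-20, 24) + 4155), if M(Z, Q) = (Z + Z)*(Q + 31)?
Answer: 3509225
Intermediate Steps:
M(Z, Q) = 2*Z*(31 + Q) (M(Z, Q) = (2*Z)*(31 + Q) = 2*Z*(31 + Q))
(T(43, 50) - 355)*(M(-20, 24) + 4155) = (43*50 - 355)*(2*(-20)*(31 + 24) + 4155) = (2150 - 355)*(2*(-20)*55 + 4155) = 1795*(-2200 + 4155) = 1795*1955 = 3509225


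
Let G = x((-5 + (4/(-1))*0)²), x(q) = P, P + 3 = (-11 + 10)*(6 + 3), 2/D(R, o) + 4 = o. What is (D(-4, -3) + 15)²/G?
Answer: -10609/588 ≈ -18.043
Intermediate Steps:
D(R, o) = 2/(-4 + o)
P = -12 (P = -3 + (-11 + 10)*(6 + 3) = -3 - 1*9 = -3 - 9 = -12)
x(q) = -12
G = -12
(D(-4, -3) + 15)²/G = (2/(-4 - 3) + 15)²/(-12) = (2/(-7) + 15)²*(-1/12) = (2*(-⅐) + 15)²*(-1/12) = (-2/7 + 15)²*(-1/12) = (103/7)²*(-1/12) = (10609/49)*(-1/12) = -10609/588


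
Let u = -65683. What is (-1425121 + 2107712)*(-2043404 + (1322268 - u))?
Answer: -447406318723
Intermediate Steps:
(-1425121 + 2107712)*(-2043404 + (1322268 - u)) = (-1425121 + 2107712)*(-2043404 + (1322268 - 1*(-65683))) = 682591*(-2043404 + (1322268 + 65683)) = 682591*(-2043404 + 1387951) = 682591*(-655453) = -447406318723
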